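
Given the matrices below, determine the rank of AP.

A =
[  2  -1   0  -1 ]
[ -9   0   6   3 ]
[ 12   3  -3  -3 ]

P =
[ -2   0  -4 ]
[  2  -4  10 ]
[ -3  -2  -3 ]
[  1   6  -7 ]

2

First compute AP:
[[ -7,  -2, -11],
 [  3,   6,  -3],
 [-12, -24,  12]]
Now row reduce the product.
R2 ← R2 + (3/7)·R1: [0, 36/7, -54/7]
R3 ← R3 − (12/7)·R1: [0, -144/7, 216/7]
R3 ← R3 + (4)·R2: [0, 0, 0]
2 nonzero rows, so rank(AP) = 2.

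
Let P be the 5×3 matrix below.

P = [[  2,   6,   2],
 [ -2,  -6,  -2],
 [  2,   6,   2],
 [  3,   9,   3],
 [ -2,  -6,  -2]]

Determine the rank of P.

Row reduce to echelon form.
R2 ← R2 + R1: [0, 0, 0]
R3 ← R3 − R1: [0, 0, 0]
R4 ← R4 − (3/2)·R1: [0, 0, 0]
R5 ← R5 + R1: [0, 0, 0]
Echelon form has 1 nonzero row, so rank(P) = 1.

1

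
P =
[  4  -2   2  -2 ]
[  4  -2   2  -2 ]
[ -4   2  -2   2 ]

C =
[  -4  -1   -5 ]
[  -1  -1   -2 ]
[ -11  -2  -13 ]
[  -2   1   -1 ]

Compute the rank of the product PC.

First compute PC:
[[-32,  -8, -40],
 [-32,  -8, -40],
 [ 32,   8,  40]]
Now row reduce the product.
R2 ← R2 − R1: [0, 0, 0]
R3 ← R3 + R1: [0, 0, 0]
1 nonzero row, so rank(PC) = 1.

1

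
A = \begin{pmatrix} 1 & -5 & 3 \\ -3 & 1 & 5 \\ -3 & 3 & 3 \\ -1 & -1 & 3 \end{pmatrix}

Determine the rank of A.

Row reduce to echelon form.
R2 ← R2 + (3)·R1: [0, -14, 14]
R3 ← R3 + (3)·R1: [0, -12, 12]
R4 ← R4 + R1: [0, -6, 6]
R3 ← R3 − (6/7)·R2: [0, 0, 0]
R4 ← R4 − (3/7)·R2: [0, 0, 0]
Echelon form has 2 nonzero rows, so rank(A) = 2.

2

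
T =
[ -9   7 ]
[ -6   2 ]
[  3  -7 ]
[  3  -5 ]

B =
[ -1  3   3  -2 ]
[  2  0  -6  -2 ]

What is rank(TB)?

First compute TB:
[[ 23, -27, -69,   4],
 [ 10, -18, -30,   8],
 [-17,   9,  51,   8],
 [-13,   9,  39,   4]]
Now row reduce the product.
R2 ← R2 − (10/23)·R1: [0, -144/23, 0, 144/23]
R3 ← R3 + (17/23)·R1: [0, -252/23, 0, 252/23]
R4 ← R4 + (13/23)·R1: [0, -144/23, 0, 144/23]
R3 ← R3 − (7/4)·R2: [0, 0, 0, 0]
R4 ← R4 − R2: [0, 0, 0, 0]
2 nonzero rows, so rank(TB) = 2.

2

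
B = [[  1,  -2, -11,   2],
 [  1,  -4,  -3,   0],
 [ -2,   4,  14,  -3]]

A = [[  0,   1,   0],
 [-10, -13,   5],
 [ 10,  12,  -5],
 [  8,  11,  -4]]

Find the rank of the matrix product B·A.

First compute BA:
[[-74, -83,  37],
 [ 10,  17,  -5],
 [ 76,  81, -38]]
Now row reduce the product.
R2 ← R2 + (5/37)·R1: [0, 214/37, 0]
R3 ← R3 + (38/37)·R1: [0, -157/37, 0]
R3 ← R3 + (157/214)·R2: [0, 0, 0]
2 nonzero rows, so rank(BA) = 2.

2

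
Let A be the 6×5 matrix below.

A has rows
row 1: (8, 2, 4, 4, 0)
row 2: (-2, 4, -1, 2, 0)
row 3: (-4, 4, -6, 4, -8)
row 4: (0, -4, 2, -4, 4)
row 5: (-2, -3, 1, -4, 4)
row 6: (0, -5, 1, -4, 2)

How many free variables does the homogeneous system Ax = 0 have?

Row reduce to echelon form.
R2 ← R2 + (1/4)·R1: [0, 9/2, 0, 3, 0]
R3 ← R3 + (1/2)·R1: [0, 5, -4, 6, -8]
R5 ← R5 + (1/4)·R1: [0, -5/2, 2, -3, 4]
R3 ← R3 − (10/9)·R2: [0, 0, -4, 8/3, -8]
R4 ← R4 + (8/9)·R2: [0, 0, 2, -4/3, 4]
R5 ← R5 + (5/9)·R2: [0, 0, 2, -4/3, 4]
R6 ← R6 + (10/9)·R2: [0, 0, 1, -2/3, 2]
R4 ← R4 + (1/2)·R3: [0, 0, 0, 0, 0]
R5 ← R5 + (1/2)·R3: [0, 0, 0, 0, 0]
R6 ← R6 + (1/4)·R3: [0, 0, 0, 0, 0]
3 nonzero rows, so rank(A) = 3.
A has 5 columns; by rank–nullity, nullity = 5 − 3 = 2.

2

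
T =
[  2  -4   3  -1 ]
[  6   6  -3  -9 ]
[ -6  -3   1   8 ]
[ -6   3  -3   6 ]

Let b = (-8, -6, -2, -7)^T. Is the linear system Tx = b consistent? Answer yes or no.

no

Row reduce the augmented matrix [T | b].
R2 ← R2 − (3)·R1: [0, 18, -12, -6, 18]
R3 ← R3 + (3)·R1: [0, -15, 10, 5, -26]
R4 ← R4 + (3)·R1: [0, -9, 6, 3, -31]
R3 ← R3 + (5/6)·R2: [0, 0, 0, 0, -11]
R4 ← R4 + (1/2)·R2: [0, 0, 0, 0, -22]
R4 ← R4 − (2)·R3: [0, 0, 0, 0, 0]
The echelon form has 3 nonzero rows; the last pivot sits in the augmented column, so rank(T) = 2 but rank([T|b]) = 3.
Since the ranks differ, the system is inconsistent.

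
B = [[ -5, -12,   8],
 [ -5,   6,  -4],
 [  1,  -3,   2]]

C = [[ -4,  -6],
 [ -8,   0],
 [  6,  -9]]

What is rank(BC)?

First compute BC:
[[164, -42],
 [-52,  66],
 [ 32, -24]]
Now row reduce the product.
R2 ← R2 + (13/41)·R1: [0, 2160/41]
R3 ← R3 − (8/41)·R1: [0, -648/41]
R3 ← R3 + (3/10)·R2: [0, 0]
2 nonzero rows, so rank(BC) = 2.

2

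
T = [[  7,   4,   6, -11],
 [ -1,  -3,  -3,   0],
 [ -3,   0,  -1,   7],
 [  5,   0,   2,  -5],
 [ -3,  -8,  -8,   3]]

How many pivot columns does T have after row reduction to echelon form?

Row reduce to echelon form.
R2 ← R2 + (1/7)·R1: [0, -17/7, -15/7, -11/7]
R3 ← R3 + (3/7)·R1: [0, 12/7, 11/7, 16/7]
R4 ← R4 − (5/7)·R1: [0, -20/7, -16/7, 20/7]
R5 ← R5 + (3/7)·R1: [0, -44/7, -38/7, -12/7]
R3 ← R3 + (12/17)·R2: [0, 0, 1/17, 20/17]
R4 ← R4 − (20/17)·R2: [0, 0, 4/17, 80/17]
R5 ← R5 − (44/17)·R2: [0, 0, 2/17, 40/17]
R4 ← R4 − (4)·R3: [0, 0, 0, 0]
R5 ← R5 − (2)·R3: [0, 0, 0, 0]
Echelon form has 3 nonzero rows, so rank(T) = 3.
Each nonzero row contributes one pivot column: 3 pivot columns.

3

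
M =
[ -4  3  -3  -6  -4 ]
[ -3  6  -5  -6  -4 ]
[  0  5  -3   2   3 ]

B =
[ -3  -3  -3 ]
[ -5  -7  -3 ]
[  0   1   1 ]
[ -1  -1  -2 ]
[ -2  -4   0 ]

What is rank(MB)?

First compute MB:
[[ 11,  10,  12],
 [ -7, -16,  -2],
 [-33, -52, -22]]
Now row reduce the product.
R2 ← R2 + (7/11)·R1: [0, -106/11, 62/11]
R3 ← R3 + (3)·R1: [0, -22, 14]
R3 ← R3 − (121/53)·R2: [0, 0, 60/53]
3 nonzero rows, so rank(MB) = 3.

3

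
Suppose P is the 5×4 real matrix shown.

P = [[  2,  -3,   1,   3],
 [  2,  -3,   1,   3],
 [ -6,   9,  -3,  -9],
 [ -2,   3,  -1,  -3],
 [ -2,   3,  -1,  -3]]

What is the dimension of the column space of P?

1

Row reduce to echelon form.
R2 ← R2 − R1: [0, 0, 0, 0]
R3 ← R3 + (3)·R1: [0, 0, 0, 0]
R4 ← R4 + R1: [0, 0, 0, 0]
R5 ← R5 + R1: [0, 0, 0, 0]
Echelon form has 1 nonzero row, so rank(P) = 1.
The column space has dimension equal to the rank: 1.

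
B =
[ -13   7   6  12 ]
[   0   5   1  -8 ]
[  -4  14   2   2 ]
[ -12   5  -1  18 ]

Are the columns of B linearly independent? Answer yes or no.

yes

Row reduce B to echelon form.
R3 ← R3 − (4/13)·R1: [0, 154/13, 2/13, -22/13]
R4 ← R4 − (12/13)·R1: [0, -19/13, -85/13, 90/13]
R3 ← R3 − (154/65)·R2: [0, 0, -144/65, 1122/65]
R4 ← R4 + (19/65)·R2: [0, 0, -406/65, 298/65]
R4 ← R4 − (203/72)·R3: [0, 0, 0, -529/12]
4 pivots among 4 columns.
Every column is a pivot column, so the columns are linearly independent.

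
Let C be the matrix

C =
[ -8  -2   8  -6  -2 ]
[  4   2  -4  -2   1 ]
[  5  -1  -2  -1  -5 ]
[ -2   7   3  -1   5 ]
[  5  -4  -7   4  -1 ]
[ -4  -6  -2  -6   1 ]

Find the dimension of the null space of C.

1

Row reduce to echelon form.
R2 ← R2 + (1/2)·R1: [0, 1, 0, -5, 0]
R3 ← R3 + (5/8)·R1: [0, -9/4, 3, -19/4, -25/4]
R4 ← R4 − (1/4)·R1: [0, 15/2, 1, 1/2, 11/2]
R5 ← R5 + (5/8)·R1: [0, -21/4, -2, 1/4, -9/4]
R6 ← R6 − (1/2)·R1: [0, -5, -6, -3, 2]
R3 ← R3 + (9/4)·R2: [0, 0, 3, -16, -25/4]
R4 ← R4 − (15/2)·R2: [0, 0, 1, 38, 11/2]
R5 ← R5 + (21/4)·R2: [0, 0, -2, -26, -9/4]
R6 ← R6 + (5)·R2: [0, 0, -6, -28, 2]
R4 ← R4 − (1/3)·R3: [0, 0, 0, 130/3, 91/12]
R5 ← R5 + (2/3)·R3: [0, 0, 0, -110/3, -77/12]
R6 ← R6 + (2)·R3: [0, 0, 0, -60, -21/2]
R5 ← R5 + (11/13)·R4: [0, 0, 0, 0, 0]
R6 ← R6 + (18/13)·R4: [0, 0, 0, 0, 0]
4 nonzero rows, so rank(C) = 4.
C has 5 columns; by rank–nullity, nullity = 5 − 4 = 1.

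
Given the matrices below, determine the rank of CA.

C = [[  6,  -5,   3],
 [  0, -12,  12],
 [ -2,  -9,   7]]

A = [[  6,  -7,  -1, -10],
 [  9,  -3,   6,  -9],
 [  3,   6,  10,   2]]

First compute CA:
[[  0,  -9,  -6,  -9],
 [-72, 108,  48, 132],
 [-72,  83,  18, 115]]
Now row reduce the product.
Swap R1 ↔ R2
R3 ← R3 − R1: [0, -25, -30, -17]
R3 ← R3 − (25/9)·R2: [0, 0, -40/3, 8]
3 nonzero rows, so rank(CA) = 3.

3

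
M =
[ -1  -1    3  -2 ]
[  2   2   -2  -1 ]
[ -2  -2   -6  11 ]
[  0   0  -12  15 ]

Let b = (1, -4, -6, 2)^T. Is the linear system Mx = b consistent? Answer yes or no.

Row reduce the augmented matrix [M | b].
R2 ← R2 + (2)·R1: [0, 0, 4, -5, -2]
R3 ← R3 − (2)·R1: [0, 0, -12, 15, -8]
R3 ← R3 + (3)·R2: [0, 0, 0, 0, -14]
R4 ← R4 + (3)·R2: [0, 0, 0, 0, -4]
R4 ← R4 − (2/7)·R3: [0, 0, 0, 0, 0]
The echelon form has 3 nonzero rows; the last pivot sits in the augmented column, so rank(M) = 2 but rank([M|b]) = 3.
Since the ranks differ, the system is inconsistent.

no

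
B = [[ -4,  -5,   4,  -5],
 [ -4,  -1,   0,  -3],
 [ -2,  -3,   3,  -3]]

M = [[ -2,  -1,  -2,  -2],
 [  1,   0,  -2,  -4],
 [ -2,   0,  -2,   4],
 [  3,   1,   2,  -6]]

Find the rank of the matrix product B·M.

First compute BM:
[[-20,  -1,   0,  74],
 [ -2,   1,   4,  30],
 [-14,  -1,  -2,  46]]
Now row reduce the product.
R2 ← R2 − (1/10)·R1: [0, 11/10, 4, 113/5]
R3 ← R3 − (7/10)·R1: [0, -3/10, -2, -29/5]
R3 ← R3 + (3/11)·R2: [0, 0, -10/11, 4/11]
3 nonzero rows, so rank(BM) = 3.

3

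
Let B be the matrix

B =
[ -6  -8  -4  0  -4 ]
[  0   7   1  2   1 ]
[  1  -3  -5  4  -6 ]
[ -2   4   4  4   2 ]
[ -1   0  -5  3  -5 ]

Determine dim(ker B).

Row reduce to echelon form.
R3 ← R3 + (1/6)·R1: [0, -13/3, -17/3, 4, -20/3]
R4 ← R4 − (1/3)·R1: [0, 20/3, 16/3, 4, 10/3]
R5 ← R5 − (1/6)·R1: [0, 4/3, -13/3, 3, -13/3]
R3 ← R3 + (13/21)·R2: [0, 0, -106/21, 110/21, -127/21]
R4 ← R4 − (20/21)·R2: [0, 0, 92/21, 44/21, 50/21]
R5 ← R5 − (4/21)·R2: [0, 0, -95/21, 55/21, -95/21]
R4 ← R4 + (46/53)·R3: [0, 0, 0, 352/53, -152/53]
R5 ← R5 − (95/106)·R3: [0, 0, 0, -110/53, 95/106]
R5 ← R5 + (5/16)·R4: [0, 0, 0, 0, 0]
4 nonzero rows, so rank(B) = 4.
B has 5 columns; by rank–nullity, nullity = 5 − 4 = 1.

1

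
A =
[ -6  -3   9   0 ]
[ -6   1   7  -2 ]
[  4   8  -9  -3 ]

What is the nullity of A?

Row reduce to echelon form.
R2 ← R2 − R1: [0, 4, -2, -2]
R3 ← R3 + (2/3)·R1: [0, 6, -3, -3]
R3 ← R3 − (3/2)·R2: [0, 0, 0, 0]
2 nonzero rows, so rank(A) = 2.
A has 4 columns; by rank–nullity, nullity = 4 − 2 = 2.

2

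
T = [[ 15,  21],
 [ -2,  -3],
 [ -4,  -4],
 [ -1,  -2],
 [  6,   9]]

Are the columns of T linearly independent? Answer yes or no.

Row reduce T to echelon form.
R2 ← R2 + (2/15)·R1: [0, -1/5]
R3 ← R3 + (4/15)·R1: [0, 8/5]
R4 ← R4 + (1/15)·R1: [0, -3/5]
R5 ← R5 − (2/5)·R1: [0, 3/5]
R3 ← R3 + (8)·R2: [0, 0]
R4 ← R4 − (3)·R2: [0, 0]
R5 ← R5 + (3)·R2: [0, 0]
2 pivots among 2 columns.
Every column is a pivot column, so the columns are linearly independent.

yes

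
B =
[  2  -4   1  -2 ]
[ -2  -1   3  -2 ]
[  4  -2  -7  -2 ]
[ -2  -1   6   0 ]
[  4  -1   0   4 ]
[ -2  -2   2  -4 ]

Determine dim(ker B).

1

Row reduce to echelon form.
R2 ← R2 + R1: [0, -5, 4, -4]
R3 ← R3 − (2)·R1: [0, 6, -9, 2]
R4 ← R4 + R1: [0, -5, 7, -2]
R5 ← R5 − (2)·R1: [0, 7, -2, 8]
R6 ← R6 + R1: [0, -6, 3, -6]
R3 ← R3 + (6/5)·R2: [0, 0, -21/5, -14/5]
R4 ← R4 − R2: [0, 0, 3, 2]
R5 ← R5 + (7/5)·R2: [0, 0, 18/5, 12/5]
R6 ← R6 − (6/5)·R2: [0, 0, -9/5, -6/5]
R4 ← R4 + (5/7)·R3: [0, 0, 0, 0]
R5 ← R5 + (6/7)·R3: [0, 0, 0, 0]
R6 ← R6 − (3/7)·R3: [0, 0, 0, 0]
3 nonzero rows, so rank(B) = 3.
B has 4 columns; by rank–nullity, nullity = 4 − 3 = 1.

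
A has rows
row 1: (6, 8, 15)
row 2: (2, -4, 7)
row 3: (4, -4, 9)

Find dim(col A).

3

Row reduce to echelon form.
R2 ← R2 − (1/3)·R1: [0, -20/3, 2]
R3 ← R3 − (2/3)·R1: [0, -28/3, -1]
R3 ← R3 − (7/5)·R2: [0, 0, -19/5]
Echelon form has 3 nonzero rows, so rank(A) = 3.
The column space has dimension equal to the rank: 3.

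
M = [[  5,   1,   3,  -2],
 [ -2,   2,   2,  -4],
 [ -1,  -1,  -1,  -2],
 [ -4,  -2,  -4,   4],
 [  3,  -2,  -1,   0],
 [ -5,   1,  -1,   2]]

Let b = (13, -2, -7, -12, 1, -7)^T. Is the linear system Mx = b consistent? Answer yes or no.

Row reduce the augmented matrix [M | b].
R2 ← R2 + (2/5)·R1: [0, 12/5, 16/5, -24/5, 16/5]
R3 ← R3 + (1/5)·R1: [0, -4/5, -2/5, -12/5, -22/5]
R4 ← R4 + (4/5)·R1: [0, -6/5, -8/5, 12/5, -8/5]
R5 ← R5 − (3/5)·R1: [0, -13/5, -14/5, 6/5, -34/5]
R6 ← R6 + R1: [0, 2, 2, 0, 6]
R3 ← R3 + (1/3)·R2: [0, 0, 2/3, -4, -10/3]
R4 ← R4 + (1/2)·R2: [0, 0, 0, 0, 0]
R5 ← R5 + (13/12)·R2: [0, 0, 2/3, -4, -10/3]
R6 ← R6 − (5/6)·R2: [0, 0, -2/3, 4, 10/3]
R5 ← R5 − R3: [0, 0, 0, 0, 0]
R6 ← R6 + R3: [0, 0, 0, 0, 0]
The echelon form has 3 nonzero rows, and every pivot lies in the first 4 columns, so rank(M) = rank([M|b]) = 3.
The system is consistent.

yes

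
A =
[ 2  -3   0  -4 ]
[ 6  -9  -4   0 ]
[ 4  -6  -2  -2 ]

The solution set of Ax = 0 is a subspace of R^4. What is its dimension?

Row reduce to echelon form.
R2 ← R2 − (3)·R1: [0, 0, -4, 12]
R3 ← R3 − (2)·R1: [0, 0, -2, 6]
R3 ← R3 − (1/2)·R2: [0, 0, 0, 0]
2 nonzero rows, so rank(A) = 2.
A has 4 columns; by rank–nullity, nullity = 4 − 2 = 2.

2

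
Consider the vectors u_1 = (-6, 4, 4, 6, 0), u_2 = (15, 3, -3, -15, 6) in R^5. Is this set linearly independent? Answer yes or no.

Form the matrix with these vectors as rows and row reduce.
R2 ← R2 + (5/2)·R1: [0, 13, 7, 0, 6]
2 nonzero rows, so the 2 vectors span a space of dimension 2.
Since 2 = 2, the vectors are linearly independent.

yes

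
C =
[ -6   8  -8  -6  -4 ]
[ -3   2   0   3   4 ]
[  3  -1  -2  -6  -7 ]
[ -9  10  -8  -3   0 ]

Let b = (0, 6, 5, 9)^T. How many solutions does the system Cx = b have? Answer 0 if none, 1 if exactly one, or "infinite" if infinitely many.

Row reduce the augmented matrix [C | b].
R2 ← R2 − (1/2)·R1: [0, -2, 4, 6, 6, 6]
R3 ← R3 + (1/2)·R1: [0, 3, -6, -9, -9, 5]
R4 ← R4 − (3/2)·R1: [0, -2, 4, 6, 6, 9]
R3 ← R3 + (3/2)·R2: [0, 0, 0, 0, 0, 14]
R4 ← R4 − R2: [0, 0, 0, 0, 0, 3]
R4 ← R4 − (3/14)·R3: [0, 0, 0, 0, 0, 0]
The echelon form has 3 nonzero rows; the last pivot sits in the augmented column, so rank(C) = 2 but rank([C|b]) = 3.
Since the ranks differ, the system is inconsistent.
It has no solutions.

0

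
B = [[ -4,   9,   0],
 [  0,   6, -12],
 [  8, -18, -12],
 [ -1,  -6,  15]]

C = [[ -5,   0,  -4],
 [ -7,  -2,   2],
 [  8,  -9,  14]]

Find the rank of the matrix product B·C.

First compute BC:
[[-43, -18,  34],
 [-138,  96, -156],
 [-10, 144, -236],
 [167, -123, 202]]
Now row reduce the product.
R2 ← R2 − (138/43)·R1: [0, 6612/43, -11400/43]
R3 ← R3 − (10/43)·R1: [0, 6372/43, -10488/43]
R4 ← R4 + (167/43)·R1: [0, -8295/43, 14364/43]
R3 ← R3 − (531/551)·R2: [0, 0, 336/29]
R4 ← R4 + (2765/2204)·R2: [0, 0, 42/29]
R4 ← R4 − (1/8)·R3: [0, 0, 0]
3 nonzero rows, so rank(BC) = 3.

3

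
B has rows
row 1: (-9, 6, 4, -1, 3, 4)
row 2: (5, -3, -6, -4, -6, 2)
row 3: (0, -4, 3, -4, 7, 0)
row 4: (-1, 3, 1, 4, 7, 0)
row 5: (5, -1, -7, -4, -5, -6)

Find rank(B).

Row reduce to echelon form.
R2 ← R2 + (5/9)·R1: [0, 1/3, -34/9, -41/9, -13/3, 38/9]
R4 ← R4 − (1/9)·R1: [0, 7/3, 5/9, 37/9, 20/3, -4/9]
R5 ← R5 + (5/9)·R1: [0, 7/3, -43/9, -41/9, -10/3, -34/9]
R3 ← R3 + (12)·R2: [0, 0, -127/3, -176/3, -45, 152/3]
R4 ← R4 − (7)·R2: [0, 0, 27, 36, 37, -30]
R5 ← R5 − (7)·R2: [0, 0, 65/3, 82/3, 27, -100/3]
R4 ← R4 + (81/127)·R3: [0, 0, 0, -180/127, 1054/127, 294/127]
R5 ← R5 + (65/127)·R3: [0, 0, 0, -342/127, 504/127, -940/127]
R5 ← R5 − (19/10)·R4: [0, 0, 0, 0, -59/5, -59/5]
Echelon form has 5 nonzero rows, so rank(B) = 5.

5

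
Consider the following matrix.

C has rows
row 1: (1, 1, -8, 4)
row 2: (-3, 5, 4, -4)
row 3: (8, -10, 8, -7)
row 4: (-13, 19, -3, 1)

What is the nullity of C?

Row reduce to echelon form.
R2 ← R2 + (3)·R1: [0, 8, -20, 8]
R3 ← R3 − (8)·R1: [0, -18, 72, -39]
R4 ← R4 + (13)·R1: [0, 32, -107, 53]
R3 ← R3 + (9/4)·R2: [0, 0, 27, -21]
R4 ← R4 − (4)·R2: [0, 0, -27, 21]
R4 ← R4 + R3: [0, 0, 0, 0]
3 nonzero rows, so rank(C) = 3.
C has 4 columns; by rank–nullity, nullity = 4 − 3 = 1.

1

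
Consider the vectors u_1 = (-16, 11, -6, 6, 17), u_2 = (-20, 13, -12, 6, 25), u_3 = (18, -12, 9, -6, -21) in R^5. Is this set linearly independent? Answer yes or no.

no

Form the matrix with these vectors as rows and row reduce.
R2 ← R2 − (5/4)·R1: [0, -3/4, -9/2, -3/2, 15/4]
R3 ← R3 + (9/8)·R1: [0, 3/8, 9/4, 3/4, -15/8]
R3 ← R3 + (1/2)·R2: [0, 0, 0, 0, 0]
2 nonzero rows, so the 3 vectors span a space of dimension 2.
Since 2 < 3, the vectors are linearly dependent.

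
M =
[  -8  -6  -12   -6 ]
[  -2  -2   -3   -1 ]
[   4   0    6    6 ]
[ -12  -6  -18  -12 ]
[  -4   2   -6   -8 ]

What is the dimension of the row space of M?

Row reduce to echelon form.
R2 ← R2 − (1/4)·R1: [0, -1/2, 0, 1/2]
R3 ← R3 + (1/2)·R1: [0, -3, 0, 3]
R4 ← R4 − (3/2)·R1: [0, 3, 0, -3]
R5 ← R5 − (1/2)·R1: [0, 5, 0, -5]
R3 ← R3 − (6)·R2: [0, 0, 0, 0]
R4 ← R4 + (6)·R2: [0, 0, 0, 0]
R5 ← R5 + (10)·R2: [0, 0, 0, 0]
Echelon form has 2 nonzero rows, so rank(M) = 2.
The row space has dimension equal to the rank: 2.

2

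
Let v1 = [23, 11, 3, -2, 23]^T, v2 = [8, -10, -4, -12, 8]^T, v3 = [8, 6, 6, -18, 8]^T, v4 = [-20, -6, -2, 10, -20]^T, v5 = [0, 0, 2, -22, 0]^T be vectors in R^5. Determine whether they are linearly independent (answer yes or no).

Form the matrix with these vectors as rows and row reduce.
R2 ← R2 − (8/23)·R1: [0, -318/23, -116/23, -260/23, 0]
R3 ← R3 − (8/23)·R1: [0, 50/23, 114/23, -398/23, 0]
R4 ← R4 + (20/23)·R1: [0, 82/23, 14/23, 190/23, 0]
R3 ← R3 + (25/159)·R2: [0, 0, 662/159, -3034/159, 0]
R4 ← R4 + (41/159)·R2: [0, 0, -110/159, 850/159, 0]
R4 ← R4 + (55/331)·R3: [0, 0, 0, 720/331, 0]
R5 ← R5 − (159/331)·R3: [0, 0, 0, -4248/331, 0]
R5 ← R5 + (59/10)·R4: [0, 0, 0, 0, 0]
4 nonzero rows, so the 5 vectors span a space of dimension 4.
Since 4 < 5, the vectors are linearly dependent.

no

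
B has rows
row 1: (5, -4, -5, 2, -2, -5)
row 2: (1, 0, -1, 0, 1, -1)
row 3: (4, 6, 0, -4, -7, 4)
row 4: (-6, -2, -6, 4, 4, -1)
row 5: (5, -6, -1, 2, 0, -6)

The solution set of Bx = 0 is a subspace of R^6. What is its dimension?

Row reduce to echelon form.
R2 ← R2 − (1/5)·R1: [0, 4/5, 0, -2/5, 7/5, 0]
R3 ← R3 − (4/5)·R1: [0, 46/5, 4, -28/5, -27/5, 8]
R4 ← R4 + (6/5)·R1: [0, -34/5, -12, 32/5, 8/5, -7]
R5 ← R5 − R1: [0, -2, 4, 0, 2, -1]
R3 ← R3 − (23/2)·R2: [0, 0, 4, -1, -43/2, 8]
R4 ← R4 + (17/2)·R2: [0, 0, -12, 3, 27/2, -7]
R5 ← R5 + (5/2)·R2: [0, 0, 4, -1, 11/2, -1]
R4 ← R4 + (3)·R3: [0, 0, 0, 0, -51, 17]
R5 ← R5 − R3: [0, 0, 0, 0, 27, -9]
R5 ← R5 + (9/17)·R4: [0, 0, 0, 0, 0, 0]
4 nonzero rows, so rank(B) = 4.
B has 6 columns; by rank–nullity, nullity = 6 − 4 = 2.

2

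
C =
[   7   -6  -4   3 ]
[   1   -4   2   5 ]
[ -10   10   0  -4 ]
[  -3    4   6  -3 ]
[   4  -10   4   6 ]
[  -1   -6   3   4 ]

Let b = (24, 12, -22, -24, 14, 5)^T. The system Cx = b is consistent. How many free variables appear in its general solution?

0

Row reduce the augmented matrix [C | b].
R2 ← R2 − (1/7)·R1: [0, -22/7, 18/7, 32/7, 60/7]
R3 ← R3 + (10/7)·R1: [0, 10/7, -40/7, 2/7, 86/7]
R4 ← R4 + (3/7)·R1: [0, 10/7, 30/7, -12/7, -96/7]
R5 ← R5 − (4/7)·R1: [0, -46/7, 44/7, 30/7, 2/7]
R6 ← R6 + (1/7)·R1: [0, -48/7, 17/7, 31/7, 59/7]
R3 ← R3 + (5/11)·R2: [0, 0, -50/11, 26/11, 178/11]
R4 ← R4 + (5/11)·R2: [0, 0, 60/11, 4/11, -108/11]
R5 ← R5 − (23/11)·R2: [0, 0, 10/11, -58/11, -194/11]
R6 ← R6 − (24/11)·R2: [0, 0, -35/11, -61/11, -113/11]
R4 ← R4 + (6/5)·R3: [0, 0, 0, 16/5, 48/5]
R5 ← R5 + (1/5)·R3: [0, 0, 0, -24/5, -72/5]
R6 ← R6 − (7/10)·R3: [0, 0, 0, -36/5, -108/5]
R5 ← R5 + (3/2)·R4: [0, 0, 0, 0, 0]
R6 ← R6 + (9/4)·R4: [0, 0, 0, 0, 0]
The echelon form has 4 nonzero rows, and every pivot lies in the first 4 columns, so rank(C) = rank([C|b]) = 4.
The system is consistent.
Free variables = (unknowns) − (rank) = 4 − 4 = 0.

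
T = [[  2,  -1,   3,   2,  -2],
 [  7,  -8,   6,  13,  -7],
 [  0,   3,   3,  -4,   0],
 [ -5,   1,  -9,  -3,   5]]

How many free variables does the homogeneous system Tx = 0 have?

Row reduce to echelon form.
R2 ← R2 − (7/2)·R1: [0, -9/2, -9/2, 6, 0]
R4 ← R4 + (5/2)·R1: [0, -3/2, -3/2, 2, 0]
R3 ← R3 + (2/3)·R2: [0, 0, 0, 0, 0]
R4 ← R4 − (1/3)·R2: [0, 0, 0, 0, 0]
2 nonzero rows, so rank(T) = 2.
T has 5 columns; by rank–nullity, nullity = 5 − 2 = 3.

3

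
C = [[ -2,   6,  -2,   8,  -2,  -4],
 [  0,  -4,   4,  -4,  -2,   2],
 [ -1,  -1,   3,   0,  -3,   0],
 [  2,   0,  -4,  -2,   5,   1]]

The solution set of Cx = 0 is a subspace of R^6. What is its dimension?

4

Row reduce to echelon form.
R3 ← R3 − (1/2)·R1: [0, -4, 4, -4, -2, 2]
R4 ← R4 + R1: [0, 6, -6, 6, 3, -3]
R3 ← R3 − R2: [0, 0, 0, 0, 0, 0]
R4 ← R4 + (3/2)·R2: [0, 0, 0, 0, 0, 0]
2 nonzero rows, so rank(C) = 2.
C has 6 columns; by rank–nullity, nullity = 6 − 2 = 4.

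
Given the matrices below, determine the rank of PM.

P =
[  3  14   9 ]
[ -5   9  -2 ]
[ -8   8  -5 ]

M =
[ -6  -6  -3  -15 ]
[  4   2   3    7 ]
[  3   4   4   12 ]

3

First compute PM:
[[ 65,  46,  69, 161],
 [ 60,  40,  34, 114],
 [ 65,  44,  28, 116]]
Now row reduce the product.
R2 ← R2 − (12/13)·R1: [0, -32/13, -386/13, -450/13]
R3 ← R3 − R1: [0, -2, -41, -45]
R3 ← R3 − (13/16)·R2: [0, 0, -135/8, -135/8]
3 nonzero rows, so rank(PM) = 3.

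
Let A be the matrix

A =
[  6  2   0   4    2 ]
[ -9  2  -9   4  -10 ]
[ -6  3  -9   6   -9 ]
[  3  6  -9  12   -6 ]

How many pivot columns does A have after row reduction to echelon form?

Row reduce to echelon form.
R2 ← R2 + (3/2)·R1: [0, 5, -9, 10, -7]
R3 ← R3 + R1: [0, 5, -9, 10, -7]
R4 ← R4 − (1/2)·R1: [0, 5, -9, 10, -7]
R3 ← R3 − R2: [0, 0, 0, 0, 0]
R4 ← R4 − R2: [0, 0, 0, 0, 0]
Echelon form has 2 nonzero rows, so rank(A) = 2.
Each nonzero row contributes one pivot column: 2 pivot columns.

2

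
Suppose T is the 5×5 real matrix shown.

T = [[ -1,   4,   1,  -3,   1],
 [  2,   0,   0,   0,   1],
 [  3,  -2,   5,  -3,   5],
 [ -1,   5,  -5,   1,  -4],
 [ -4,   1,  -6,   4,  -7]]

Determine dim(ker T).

Row reduce to echelon form.
R2 ← R2 + (2)·R1: [0, 8, 2, -6, 3]
R3 ← R3 + (3)·R1: [0, 10, 8, -12, 8]
R4 ← R4 − R1: [0, 1, -6, 4, -5]
R5 ← R5 − (4)·R1: [0, -15, -10, 16, -11]
R3 ← R3 − (5/4)·R2: [0, 0, 11/2, -9/2, 17/4]
R4 ← R4 − (1/8)·R2: [0, 0, -25/4, 19/4, -43/8]
R5 ← R5 + (15/8)·R2: [0, 0, -25/4, 19/4, -43/8]
R4 ← R4 + (25/22)·R3: [0, 0, 0, -4/11, -6/11]
R5 ← R5 + (25/22)·R3: [0, 0, 0, -4/11, -6/11]
R5 ← R5 − R4: [0, 0, 0, 0, 0]
4 nonzero rows, so rank(T) = 4.
T has 5 columns; by rank–nullity, nullity = 5 − 4 = 1.

1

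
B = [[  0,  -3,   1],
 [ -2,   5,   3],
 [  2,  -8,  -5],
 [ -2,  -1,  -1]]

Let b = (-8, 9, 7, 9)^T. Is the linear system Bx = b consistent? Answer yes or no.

no

Row reduce the augmented matrix [B | b].
Swap R1 ↔ R2
R3 ← R3 + R1: [0, -3, -2, 16]
R4 ← R4 − R1: [0, -6, -4, 0]
R3 ← R3 − R2: [0, 0, -3, 24]
R4 ← R4 − (2)·R2: [0, 0, -6, 16]
R4 ← R4 − (2)·R3: [0, 0, 0, -32]
The echelon form has 4 nonzero rows; the last pivot sits in the augmented column, so rank(B) = 3 but rank([B|b]) = 4.
Since the ranks differ, the system is inconsistent.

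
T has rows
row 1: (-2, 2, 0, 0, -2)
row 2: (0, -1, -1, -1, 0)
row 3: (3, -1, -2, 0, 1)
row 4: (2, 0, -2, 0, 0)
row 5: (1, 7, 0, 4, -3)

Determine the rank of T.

Row reduce to echelon form.
R3 ← R3 + (3/2)·R1: [0, 2, -2, 0, -2]
R4 ← R4 + R1: [0, 2, -2, 0, -2]
R5 ← R5 + (1/2)·R1: [0, 8, 0, 4, -4]
R3 ← R3 + (2)·R2: [0, 0, -4, -2, -2]
R4 ← R4 + (2)·R2: [0, 0, -4, -2, -2]
R5 ← R5 + (8)·R2: [0, 0, -8, -4, -4]
R4 ← R4 − R3: [0, 0, 0, 0, 0]
R5 ← R5 − (2)·R3: [0, 0, 0, 0, 0]
Echelon form has 3 nonzero rows, so rank(T) = 3.

3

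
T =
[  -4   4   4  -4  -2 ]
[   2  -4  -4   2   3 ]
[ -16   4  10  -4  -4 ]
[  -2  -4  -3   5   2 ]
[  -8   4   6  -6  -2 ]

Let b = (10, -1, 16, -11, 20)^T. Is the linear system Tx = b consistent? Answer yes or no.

yes

Row reduce the augmented matrix [T | b].
R2 ← R2 + (1/2)·R1: [0, -2, -2, 0, 2, 4]
R3 ← R3 − (4)·R1: [0, -12, -6, 12, 4, -24]
R4 ← R4 − (1/2)·R1: [0, -6, -5, 7, 3, -16]
R5 ← R5 − (2)·R1: [0, -4, -2, 2, 2, 0]
R3 ← R3 − (6)·R2: [0, 0, 6, 12, -8, -48]
R4 ← R4 − (3)·R2: [0, 0, 1, 7, -3, -28]
R5 ← R5 − (2)·R2: [0, 0, 2, 2, -2, -8]
R4 ← R4 − (1/6)·R3: [0, 0, 0, 5, -5/3, -20]
R5 ← R5 − (1/3)·R3: [0, 0, 0, -2, 2/3, 8]
R5 ← R5 + (2/5)·R4: [0, 0, 0, 0, 0, 0]
The echelon form has 4 nonzero rows, and every pivot lies in the first 5 columns, so rank(T) = rank([T|b]) = 4.
The system is consistent.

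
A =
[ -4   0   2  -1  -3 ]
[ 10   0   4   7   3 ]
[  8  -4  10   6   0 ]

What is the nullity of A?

2

Row reduce to echelon form.
R2 ← R2 + (5/2)·R1: [0, 0, 9, 9/2, -9/2]
R3 ← R3 + (2)·R1: [0, -4, 14, 4, -6]
Swap R2 ↔ R3
3 nonzero rows, so rank(A) = 3.
A has 5 columns; by rank–nullity, nullity = 5 − 3 = 2.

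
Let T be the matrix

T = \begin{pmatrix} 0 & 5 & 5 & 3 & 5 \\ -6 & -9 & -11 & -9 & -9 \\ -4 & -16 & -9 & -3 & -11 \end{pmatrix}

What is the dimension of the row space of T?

3

Row reduce to echelon form.
Swap R1 ↔ R2
R3 ← R3 − (2/3)·R1: [0, -10, -5/3, 3, -5]
R3 ← R3 + (2)·R2: [0, 0, 25/3, 9, 5]
Echelon form has 3 nonzero rows, so rank(T) = 3.
The row space has dimension equal to the rank: 3.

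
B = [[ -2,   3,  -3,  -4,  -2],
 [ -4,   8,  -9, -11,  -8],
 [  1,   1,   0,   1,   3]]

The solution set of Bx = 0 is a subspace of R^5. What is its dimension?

Row reduce to echelon form.
R2 ← R2 − (2)·R1: [0, 2, -3, -3, -4]
R3 ← R3 + (1/2)·R1: [0, 5/2, -3/2, -1, 2]
R3 ← R3 − (5/4)·R2: [0, 0, 9/4, 11/4, 7]
3 nonzero rows, so rank(B) = 3.
B has 5 columns; by rank–nullity, nullity = 5 − 3 = 2.

2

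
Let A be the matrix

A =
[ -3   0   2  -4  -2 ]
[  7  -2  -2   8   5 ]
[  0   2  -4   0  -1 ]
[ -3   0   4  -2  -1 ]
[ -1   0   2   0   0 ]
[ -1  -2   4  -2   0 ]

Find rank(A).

3

Row reduce to echelon form.
R2 ← R2 + (7/3)·R1: [0, -2, 8/3, -4/3, 1/3]
R4 ← R4 − R1: [0, 0, 2, 2, 1]
R5 ← R5 − (1/3)·R1: [0, 0, 4/3, 4/3, 2/3]
R6 ← R6 − (1/3)·R1: [0, -2, 10/3, -2/3, 2/3]
R3 ← R3 + R2: [0, 0, -4/3, -4/3, -2/3]
R6 ← R6 − R2: [0, 0, 2/3, 2/3, 1/3]
R4 ← R4 + (3/2)·R3: [0, 0, 0, 0, 0]
R5 ← R5 + R3: [0, 0, 0, 0, 0]
R6 ← R6 + (1/2)·R3: [0, 0, 0, 0, 0]
Echelon form has 3 nonzero rows, so rank(A) = 3.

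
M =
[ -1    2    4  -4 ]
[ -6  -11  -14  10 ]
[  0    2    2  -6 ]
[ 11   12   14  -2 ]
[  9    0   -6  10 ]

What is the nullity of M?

Row reduce to echelon form.
R2 ← R2 − (6)·R1: [0, -23, -38, 34]
R4 ← R4 + (11)·R1: [0, 34, 58, -46]
R5 ← R5 + (9)·R1: [0, 18, 30, -26]
R3 ← R3 + (2/23)·R2: [0, 0, -30/23, -70/23]
R4 ← R4 + (34/23)·R2: [0, 0, 42/23, 98/23]
R5 ← R5 + (18/23)·R2: [0, 0, 6/23, 14/23]
R4 ← R4 + (7/5)·R3: [0, 0, 0, 0]
R5 ← R5 + (1/5)·R3: [0, 0, 0, 0]
3 nonzero rows, so rank(M) = 3.
M has 4 columns; by rank–nullity, nullity = 4 − 3 = 1.

1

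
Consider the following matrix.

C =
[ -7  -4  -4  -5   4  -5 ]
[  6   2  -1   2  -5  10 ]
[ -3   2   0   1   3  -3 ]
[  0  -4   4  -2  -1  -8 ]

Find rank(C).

Row reduce to echelon form.
R2 ← R2 + (6/7)·R1: [0, -10/7, -31/7, -16/7, -11/7, 40/7]
R3 ← R3 − (3/7)·R1: [0, 26/7, 12/7, 22/7, 9/7, -6/7]
R3 ← R3 + (13/5)·R2: [0, 0, -49/5, -14/5, -14/5, 14]
R4 ← R4 − (14/5)·R2: [0, 0, 82/5, 22/5, 17/5, -24]
R4 ← R4 + (82/49)·R3: [0, 0, 0, -2/7, -9/7, -4/7]
Echelon form has 4 nonzero rows, so rank(C) = 4.

4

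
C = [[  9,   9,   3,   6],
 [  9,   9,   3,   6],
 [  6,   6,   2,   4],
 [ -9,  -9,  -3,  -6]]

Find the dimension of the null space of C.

Row reduce to echelon form.
R2 ← R2 − R1: [0, 0, 0, 0]
R3 ← R3 − (2/3)·R1: [0, 0, 0, 0]
R4 ← R4 + R1: [0, 0, 0, 0]
1 nonzero row, so rank(C) = 1.
C has 4 columns; by rank–nullity, nullity = 4 − 1 = 3.

3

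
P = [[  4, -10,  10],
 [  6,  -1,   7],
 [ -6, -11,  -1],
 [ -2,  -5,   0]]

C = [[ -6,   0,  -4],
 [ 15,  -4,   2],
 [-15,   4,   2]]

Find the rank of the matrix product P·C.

3

First compute PC:
[[-324,  80, -16],
 [-156,  32, -12],
 [-114,  40,   0],
 [-63,  20,  -2]]
Now row reduce the product.
R2 ← R2 − (13/27)·R1: [0, -176/27, -116/27]
R3 ← R3 − (19/54)·R1: [0, 320/27, 152/27]
R4 ← R4 − (7/36)·R1: [0, 40/9, 10/9]
R3 ← R3 + (20/11)·R2: [0, 0, -24/11]
R4 ← R4 + (15/22)·R2: [0, 0, -20/11]
R4 ← R4 − (5/6)·R3: [0, 0, 0]
3 nonzero rows, so rank(PC) = 3.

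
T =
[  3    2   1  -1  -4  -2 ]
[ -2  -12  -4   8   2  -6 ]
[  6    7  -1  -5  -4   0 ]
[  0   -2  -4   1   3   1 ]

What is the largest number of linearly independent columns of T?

Row reduce to echelon form.
R2 ← R2 + (2/3)·R1: [0, -32/3, -10/3, 22/3, -2/3, -22/3]
R3 ← R3 − (2)·R1: [0, 3, -3, -3, 4, 4]
R3 ← R3 + (9/32)·R2: [0, 0, -63/16, -15/16, 61/16, 31/16]
R4 ← R4 − (3/16)·R2: [0, 0, -27/8, -3/8, 25/8, 19/8]
R4 ← R4 − (6/7)·R3: [0, 0, 0, 3/7, -1/7, 5/7]
Echelon form has 4 nonzero rows, so rank(T) = 4.
The rank gives the maximum number of linearly independent columns: 4.

4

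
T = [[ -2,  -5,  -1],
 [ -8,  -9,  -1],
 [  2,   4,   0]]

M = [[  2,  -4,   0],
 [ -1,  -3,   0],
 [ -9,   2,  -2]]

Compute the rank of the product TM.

First compute TM:
[[ 10,  21,   2],
 [  2,  57,   2],
 [  0, -20,   0]]
Now row reduce the product.
R2 ← R2 − (1/5)·R1: [0, 264/5, 8/5]
R3 ← R3 + (25/66)·R2: [0, 0, 20/33]
3 nonzero rows, so rank(TM) = 3.

3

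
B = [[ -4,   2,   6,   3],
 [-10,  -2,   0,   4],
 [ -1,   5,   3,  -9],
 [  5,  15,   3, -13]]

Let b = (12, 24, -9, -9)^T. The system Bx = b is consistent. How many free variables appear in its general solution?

0

Row reduce the augmented matrix [B | b].
R2 ← R2 − (5/2)·R1: [0, -7, -15, -7/2, -6]
R3 ← R3 − (1/4)·R1: [0, 9/2, 3/2, -39/4, -12]
R4 ← R4 + (5/4)·R1: [0, 35/2, 21/2, -37/4, 6]
R3 ← R3 + (9/14)·R2: [0, 0, -57/7, -12, -111/7]
R4 ← R4 + (5/2)·R2: [0, 0, -27, -18, -9]
R4 ← R4 − (63/19)·R3: [0, 0, 0, 414/19, 828/19]
The echelon form has 4 nonzero rows, and every pivot lies in the first 4 columns, so rank(B) = rank([B|b]) = 4.
The system is consistent.
Free variables = (unknowns) − (rank) = 4 − 4 = 0.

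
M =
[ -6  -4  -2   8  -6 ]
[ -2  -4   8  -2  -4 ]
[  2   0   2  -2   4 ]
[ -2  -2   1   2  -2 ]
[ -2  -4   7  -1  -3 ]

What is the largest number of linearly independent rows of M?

Row reduce to echelon form.
R2 ← R2 − (1/3)·R1: [0, -8/3, 26/3, -14/3, -2]
R3 ← R3 + (1/3)·R1: [0, -4/3, 4/3, 2/3, 2]
R4 ← R4 − (1/3)·R1: [0, -2/3, 5/3, -2/3, 0]
R5 ← R5 − (1/3)·R1: [0, -8/3, 23/3, -11/3, -1]
R3 ← R3 − (1/2)·R2: [0, 0, -3, 3, 3]
R4 ← R4 − (1/4)·R2: [0, 0, -1/2, 1/2, 1/2]
R5 ← R5 − R2: [0, 0, -1, 1, 1]
R4 ← R4 − (1/6)·R3: [0, 0, 0, 0, 0]
R5 ← R5 − (1/3)·R3: [0, 0, 0, 0, 0]
Echelon form has 3 nonzero rows, so rank(M) = 3.
The rank gives the maximum number of linearly independent rows: 3.

3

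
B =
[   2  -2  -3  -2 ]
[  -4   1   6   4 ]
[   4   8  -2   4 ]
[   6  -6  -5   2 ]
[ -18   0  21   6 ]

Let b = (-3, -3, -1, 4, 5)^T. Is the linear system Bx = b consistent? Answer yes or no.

no

Row reduce the augmented matrix [B | b].
R2 ← R2 + (2)·R1: [0, -3, 0, 0, -9]
R3 ← R3 − (2)·R1: [0, 12, 4, 8, 5]
R4 ← R4 − (3)·R1: [0, 0, 4, 8, 13]
R5 ← R5 + (9)·R1: [0, -18, -6, -12, -22]
R3 ← R3 + (4)·R2: [0, 0, 4, 8, -31]
R5 ← R5 − (6)·R2: [0, 0, -6, -12, 32]
R4 ← R4 − R3: [0, 0, 0, 0, 44]
R5 ← R5 + (3/2)·R3: [0, 0, 0, 0, -29/2]
R5 ← R5 + (29/88)·R4: [0, 0, 0, 0, 0]
The echelon form has 4 nonzero rows; the last pivot sits in the augmented column, so rank(B) = 3 but rank([B|b]) = 4.
Since the ranks differ, the system is inconsistent.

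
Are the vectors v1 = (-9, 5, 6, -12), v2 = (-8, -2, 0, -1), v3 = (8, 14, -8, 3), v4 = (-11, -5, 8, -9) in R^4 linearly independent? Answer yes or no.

no

Form the matrix with these vectors as rows and row reduce.
R2 ← R2 − (8/9)·R1: [0, -58/9, -16/3, 29/3]
R3 ← R3 + (8/9)·R1: [0, 166/9, -8/3, -23/3]
R4 ← R4 − (11/9)·R1: [0, -100/9, 2/3, 17/3]
R3 ← R3 + (83/29)·R2: [0, 0, -520/29, 20]
R4 ← R4 − (50/29)·R2: [0, 0, 286/29, -11]
R4 ← R4 + (11/20)·R3: [0, 0, 0, 0]
3 nonzero rows, so the 4 vectors span a space of dimension 3.
Since 3 < 4, the vectors are linearly dependent.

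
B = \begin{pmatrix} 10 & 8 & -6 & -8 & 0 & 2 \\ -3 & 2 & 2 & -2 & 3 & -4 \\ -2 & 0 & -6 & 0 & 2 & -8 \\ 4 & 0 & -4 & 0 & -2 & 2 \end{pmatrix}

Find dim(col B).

Row reduce to echelon form.
R2 ← R2 + (3/10)·R1: [0, 22/5, 1/5, -22/5, 3, -17/5]
R3 ← R3 + (1/5)·R1: [0, 8/5, -36/5, -8/5, 2, -38/5]
R4 ← R4 − (2/5)·R1: [0, -16/5, -8/5, 16/5, -2, 6/5]
R3 ← R3 − (4/11)·R2: [0, 0, -80/11, 0, 10/11, -70/11]
R4 ← R4 + (8/11)·R2: [0, 0, -16/11, 0, 2/11, -14/11]
R4 ← R4 − (1/5)·R3: [0, 0, 0, 0, 0, 0]
Echelon form has 3 nonzero rows, so rank(B) = 3.
The column space has dimension equal to the rank: 3.

3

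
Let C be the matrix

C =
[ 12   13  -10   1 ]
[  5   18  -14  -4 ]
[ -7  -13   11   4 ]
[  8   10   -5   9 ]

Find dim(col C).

Row reduce to echelon form.
R2 ← R2 − (5/12)·R1: [0, 151/12, -59/6, -53/12]
R3 ← R3 + (7/12)·R1: [0, -65/12, 31/6, 55/12]
R4 ← R4 − (2/3)·R1: [0, 4/3, 5/3, 25/3]
R3 ← R3 + (65/151)·R2: [0, 0, 141/151, 405/151]
R4 ← R4 − (16/151)·R2: [0, 0, 409/151, 1329/151]
R4 ← R4 − (409/141)·R3: [0, 0, 0, 48/47]
Echelon form has 4 nonzero rows, so rank(C) = 4.
The column space has dimension equal to the rank: 4.

4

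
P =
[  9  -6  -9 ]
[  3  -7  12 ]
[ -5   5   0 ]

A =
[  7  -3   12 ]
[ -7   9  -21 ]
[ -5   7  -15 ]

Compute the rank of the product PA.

First compute PA:
[[150, -144, 369],
 [ 10,  12,   3],
 [-70,  60, -165]]
Now row reduce the product.
R2 ← R2 − (1/15)·R1: [0, 108/5, -108/5]
R3 ← R3 + (7/15)·R1: [0, -36/5, 36/5]
R3 ← R3 + (1/3)·R2: [0, 0, 0]
2 nonzero rows, so rank(PA) = 2.

2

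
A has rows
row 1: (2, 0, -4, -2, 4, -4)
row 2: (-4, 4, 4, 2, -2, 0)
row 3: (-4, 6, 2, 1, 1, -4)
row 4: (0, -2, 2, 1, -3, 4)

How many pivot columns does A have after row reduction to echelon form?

Row reduce to echelon form.
R2 ← R2 + (2)·R1: [0, 4, -4, -2, 6, -8]
R3 ← R3 + (2)·R1: [0, 6, -6, -3, 9, -12]
R3 ← R3 − (3/2)·R2: [0, 0, 0, 0, 0, 0]
R4 ← R4 + (1/2)·R2: [0, 0, 0, 0, 0, 0]
Echelon form has 2 nonzero rows, so rank(A) = 2.
Each nonzero row contributes one pivot column: 2 pivot columns.

2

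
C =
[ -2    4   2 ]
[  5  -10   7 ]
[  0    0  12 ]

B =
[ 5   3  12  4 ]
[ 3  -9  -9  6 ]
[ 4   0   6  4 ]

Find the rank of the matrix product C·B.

2

First compute CB:
[[ 10, -42, -48,  24],
 [ 23, 105, 192, -12],
 [ 48,   0,  72,  48]]
Now row reduce the product.
R2 ← R2 − (23/10)·R1: [0, 1008/5, 1512/5, -336/5]
R3 ← R3 − (24/5)·R1: [0, 1008/5, 1512/5, -336/5]
R3 ← R3 − R2: [0, 0, 0, 0]
2 nonzero rows, so rank(CB) = 2.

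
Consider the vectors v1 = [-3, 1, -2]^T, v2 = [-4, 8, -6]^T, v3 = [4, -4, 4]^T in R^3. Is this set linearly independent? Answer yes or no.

Form the matrix with these vectors as rows and row reduce.
R2 ← R2 − (4/3)·R1: [0, 20/3, -10/3]
R3 ← R3 + (4/3)·R1: [0, -8/3, 4/3]
R3 ← R3 + (2/5)·R2: [0, 0, 0]
2 nonzero rows, so the 3 vectors span a space of dimension 2.
Since 2 < 3, the vectors are linearly dependent.

no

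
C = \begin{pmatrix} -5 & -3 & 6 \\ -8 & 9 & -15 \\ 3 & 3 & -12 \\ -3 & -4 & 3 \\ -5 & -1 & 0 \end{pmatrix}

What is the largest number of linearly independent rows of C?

Row reduce to echelon form.
R2 ← R2 − (8/5)·R1: [0, 69/5, -123/5]
R3 ← R3 + (3/5)·R1: [0, 6/5, -42/5]
R4 ← R4 − (3/5)·R1: [0, -11/5, -3/5]
R5 ← R5 − R1: [0, 2, -6]
R3 ← R3 − (2/23)·R2: [0, 0, -144/23]
R4 ← R4 + (11/69)·R2: [0, 0, -104/23]
R5 ← R5 − (10/69)·R2: [0, 0, -56/23]
R4 ← R4 − (13/18)·R3: [0, 0, 0]
R5 ← R5 − (7/18)·R3: [0, 0, 0]
Echelon form has 3 nonzero rows, so rank(C) = 3.
The rank gives the maximum number of linearly independent rows: 3.

3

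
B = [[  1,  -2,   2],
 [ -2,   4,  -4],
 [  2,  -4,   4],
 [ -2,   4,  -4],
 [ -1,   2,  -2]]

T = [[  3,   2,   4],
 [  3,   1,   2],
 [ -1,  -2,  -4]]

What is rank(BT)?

First compute BT:
[[ -5,  -4,  -8],
 [ 10,   8,  16],
 [-10,  -8, -16],
 [ 10,   8,  16],
 [  5,   4,   8]]
Now row reduce the product.
R2 ← R2 + (2)·R1: [0, 0, 0]
R3 ← R3 − (2)·R1: [0, 0, 0]
R4 ← R4 + (2)·R1: [0, 0, 0]
R5 ← R5 + R1: [0, 0, 0]
1 nonzero row, so rank(BT) = 1.

1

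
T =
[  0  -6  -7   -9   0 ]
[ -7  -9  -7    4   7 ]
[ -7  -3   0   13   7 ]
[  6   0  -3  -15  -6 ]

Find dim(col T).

Row reduce to echelon form.
Swap R1 ↔ R2
R3 ← R3 − R1: [0, 6, 7, 9, 0]
R4 ← R4 + (6/7)·R1: [0, -54/7, -9, -81/7, 0]
R3 ← R3 + R2: [0, 0, 0, 0, 0]
R4 ← R4 − (9/7)·R2: [0, 0, 0, 0, 0]
Echelon form has 2 nonzero rows, so rank(T) = 2.
The column space has dimension equal to the rank: 2.

2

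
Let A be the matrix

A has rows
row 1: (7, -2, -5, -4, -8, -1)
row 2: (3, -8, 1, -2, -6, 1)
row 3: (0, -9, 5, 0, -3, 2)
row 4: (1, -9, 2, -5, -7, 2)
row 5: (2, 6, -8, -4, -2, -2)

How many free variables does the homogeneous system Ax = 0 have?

2

Row reduce to echelon form.
R2 ← R2 − (3/7)·R1: [0, -50/7, 22/7, -2/7, -18/7, 10/7]
R4 ← R4 − (1/7)·R1: [0, -61/7, 19/7, -31/7, -41/7, 15/7]
R5 ← R5 − (2/7)·R1: [0, 46/7, -46/7, -20/7, 2/7, -12/7]
R3 ← R3 − (63/50)·R2: [0, 0, 26/25, 9/25, 6/25, 1/5]
R4 ← R4 − (61/50)·R2: [0, 0, -28/25, -102/25, -68/25, 2/5]
R5 ← R5 + (23/25)·R2: [0, 0, -92/25, -78/25, -52/25, -2/5]
R4 ← R4 + (14/13)·R3: [0, 0, 0, -48/13, -32/13, 8/13]
R5 ← R5 + (46/13)·R3: [0, 0, 0, -24/13, -16/13, 4/13]
R5 ← R5 − (1/2)·R4: [0, 0, 0, 0, 0, 0]
4 nonzero rows, so rank(A) = 4.
A has 6 columns; by rank–nullity, nullity = 6 − 4 = 2.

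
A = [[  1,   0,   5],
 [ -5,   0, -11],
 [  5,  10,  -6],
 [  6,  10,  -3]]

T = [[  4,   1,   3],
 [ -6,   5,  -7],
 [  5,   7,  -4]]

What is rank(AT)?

First compute AT:
[[ 29,  36, -17],
 [-75, -82,  29],
 [-70,  13, -31],
 [-51,  35, -40]]
Now row reduce the product.
R2 ← R2 + (75/29)·R1: [0, 322/29, -434/29]
R3 ← R3 + (70/29)·R1: [0, 2897/29, -2089/29]
R4 ← R4 + (51/29)·R1: [0, 2851/29, -2027/29]
R3 ← R3 − (2897/322)·R2: [0, 0, 1440/23]
R4 ← R4 − (2851/322)·R2: [0, 0, 1440/23]
R4 ← R4 − R3: [0, 0, 0]
3 nonzero rows, so rank(AT) = 3.

3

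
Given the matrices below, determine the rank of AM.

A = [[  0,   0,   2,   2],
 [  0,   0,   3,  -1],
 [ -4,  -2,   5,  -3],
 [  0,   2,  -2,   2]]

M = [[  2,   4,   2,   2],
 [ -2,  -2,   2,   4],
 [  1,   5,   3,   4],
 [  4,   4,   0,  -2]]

3

First compute AM:
[[ 10,  18,   6,   4],
 [ -1,  11,   9,  14],
 [-11,   1,   3,  10],
 [  2,  -6,  -2,  -4]]
Now row reduce the product.
R2 ← R2 + (1/10)·R1: [0, 64/5, 48/5, 72/5]
R3 ← R3 + (11/10)·R1: [0, 104/5, 48/5, 72/5]
R4 ← R4 − (1/5)·R1: [0, -48/5, -16/5, -24/5]
R3 ← R3 − (13/8)·R2: [0, 0, -6, -9]
R4 ← R4 + (3/4)·R2: [0, 0, 4, 6]
R4 ← R4 + (2/3)·R3: [0, 0, 0, 0]
3 nonzero rows, so rank(AM) = 3.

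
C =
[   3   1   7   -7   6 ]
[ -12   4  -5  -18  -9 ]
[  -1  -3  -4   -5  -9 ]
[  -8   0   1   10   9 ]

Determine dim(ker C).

1

Row reduce to echelon form.
R2 ← R2 + (4)·R1: [0, 8, 23, -46, 15]
R3 ← R3 + (1/3)·R1: [0, -8/3, -5/3, -22/3, -7]
R4 ← R4 + (8/3)·R1: [0, 8/3, 59/3, -26/3, 25]
R3 ← R3 + (1/3)·R2: [0, 0, 6, -68/3, -2]
R4 ← R4 − (1/3)·R2: [0, 0, 12, 20/3, 20]
R4 ← R4 − (2)·R3: [0, 0, 0, 52, 24]
4 nonzero rows, so rank(C) = 4.
C has 5 columns; by rank–nullity, nullity = 5 − 4 = 1.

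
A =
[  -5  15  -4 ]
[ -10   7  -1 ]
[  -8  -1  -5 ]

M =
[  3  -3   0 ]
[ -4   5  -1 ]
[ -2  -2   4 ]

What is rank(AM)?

2

First compute AM:
[[-67,  98, -31],
 [-56,  67, -11],
 [-10,  29, -19]]
Now row reduce the product.
R2 ← R2 − (56/67)·R1: [0, -999/67, 999/67]
R3 ← R3 − (10/67)·R1: [0, 963/67, -963/67]
R3 ← R3 + (107/111)·R2: [0, 0, 0]
2 nonzero rows, so rank(AM) = 2.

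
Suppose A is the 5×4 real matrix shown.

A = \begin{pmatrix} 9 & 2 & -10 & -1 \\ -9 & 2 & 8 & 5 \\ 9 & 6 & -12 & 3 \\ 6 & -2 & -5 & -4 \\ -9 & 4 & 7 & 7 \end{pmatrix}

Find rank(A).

Row reduce to echelon form.
R2 ← R2 + R1: [0, 4, -2, 4]
R3 ← R3 − R1: [0, 4, -2, 4]
R4 ← R4 − (2/3)·R1: [0, -10/3, 5/3, -10/3]
R5 ← R5 + R1: [0, 6, -3, 6]
R3 ← R3 − R2: [0, 0, 0, 0]
R4 ← R4 + (5/6)·R2: [0, 0, 0, 0]
R5 ← R5 − (3/2)·R2: [0, 0, 0, 0]
Echelon form has 2 nonzero rows, so rank(A) = 2.

2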